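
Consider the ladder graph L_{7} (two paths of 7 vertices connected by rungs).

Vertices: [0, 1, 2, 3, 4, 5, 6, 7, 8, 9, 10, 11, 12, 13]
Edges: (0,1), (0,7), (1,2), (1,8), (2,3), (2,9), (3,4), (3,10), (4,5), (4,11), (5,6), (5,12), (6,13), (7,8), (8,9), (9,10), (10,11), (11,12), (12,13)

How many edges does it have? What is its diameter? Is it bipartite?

Ladder graph L_{7}: 7 rungs + 2 * (7-1) path edges = 7 + 12 = 19 edges.
Diameter = 7.
Ladder graphs are bipartite (alternating coloring along each path).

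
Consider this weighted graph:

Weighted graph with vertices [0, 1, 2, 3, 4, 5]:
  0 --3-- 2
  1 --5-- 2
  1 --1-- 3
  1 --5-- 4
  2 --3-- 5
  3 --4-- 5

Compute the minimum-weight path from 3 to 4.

Using Dijkstra's algorithm from vertex 3:
Shortest path: 3 -> 1 -> 4
Total weight: 1 + 5 = 6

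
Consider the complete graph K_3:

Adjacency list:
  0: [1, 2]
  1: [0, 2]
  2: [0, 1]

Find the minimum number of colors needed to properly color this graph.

In K_3, every vertex is adjacent to every other vertex.
Each vertex needs a unique color.
Chromatic number = 3.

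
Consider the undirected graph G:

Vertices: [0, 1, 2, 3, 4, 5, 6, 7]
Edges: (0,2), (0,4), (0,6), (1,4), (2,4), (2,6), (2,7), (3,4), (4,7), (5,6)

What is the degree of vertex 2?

Vertex 2 has neighbors [0, 4, 6, 7], so deg(2) = 4.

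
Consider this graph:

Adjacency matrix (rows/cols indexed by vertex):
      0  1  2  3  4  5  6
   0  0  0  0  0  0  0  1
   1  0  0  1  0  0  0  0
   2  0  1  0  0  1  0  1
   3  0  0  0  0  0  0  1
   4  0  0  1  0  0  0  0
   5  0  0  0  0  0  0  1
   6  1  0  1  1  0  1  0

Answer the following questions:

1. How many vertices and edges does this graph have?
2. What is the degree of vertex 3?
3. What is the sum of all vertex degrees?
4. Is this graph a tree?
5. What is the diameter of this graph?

Count: 7 vertices, 6 edges.
Vertex 3 has neighbors [6], degree = 1.
Handshaking lemma: 2 * 6 = 12.
A graph is a tree iff it is connected and has exactly n-1 edges. This graph is connected (all 7 vertices in one component) and has 7-1 = 6 edges. It is a tree.
Diameter (longest shortest path) = 3.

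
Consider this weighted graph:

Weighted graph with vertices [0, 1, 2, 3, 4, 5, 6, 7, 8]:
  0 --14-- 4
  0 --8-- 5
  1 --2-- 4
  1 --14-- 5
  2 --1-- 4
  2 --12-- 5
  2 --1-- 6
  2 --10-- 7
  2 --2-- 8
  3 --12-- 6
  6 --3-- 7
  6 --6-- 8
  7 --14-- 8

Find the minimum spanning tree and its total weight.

Applying Kruskal's algorithm (sort edges by weight, add if no cycle):
  Add (2,4) w=1
  Add (2,6) w=1
  Add (1,4) w=2
  Add (2,8) w=2
  Add (6,7) w=3
  Skip (6,8) w=6 (creates cycle)
  Add (0,5) w=8
  Skip (2,7) w=10 (creates cycle)
  Add (2,5) w=12
  Add (3,6) w=12
  Skip (0,4) w=14 (creates cycle)
  Skip (1,5) w=14 (creates cycle)
  Skip (7,8) w=14 (creates cycle)
MST weight = 41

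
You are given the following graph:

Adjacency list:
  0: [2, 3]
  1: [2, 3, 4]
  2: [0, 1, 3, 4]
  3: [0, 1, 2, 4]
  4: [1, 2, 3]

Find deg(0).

Vertex 0 has neighbors [2, 3], so deg(0) = 2.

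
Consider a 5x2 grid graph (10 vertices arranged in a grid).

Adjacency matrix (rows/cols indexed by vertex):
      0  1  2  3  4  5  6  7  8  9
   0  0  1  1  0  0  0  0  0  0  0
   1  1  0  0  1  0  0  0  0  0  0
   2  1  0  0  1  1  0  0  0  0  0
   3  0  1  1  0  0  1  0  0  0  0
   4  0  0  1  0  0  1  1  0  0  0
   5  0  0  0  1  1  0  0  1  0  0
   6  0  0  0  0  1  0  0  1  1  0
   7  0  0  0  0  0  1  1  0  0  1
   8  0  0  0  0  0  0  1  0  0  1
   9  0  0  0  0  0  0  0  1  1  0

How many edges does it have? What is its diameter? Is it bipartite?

A 5x2 grid has 8 vertical edges and 5 horizontal edges.
Total edges = 8 + 5 = 13.
Diameter = (5-1) + (2-1) = 5 (corner to opposite corner).
Grid graphs are bipartite (checkerboard coloring).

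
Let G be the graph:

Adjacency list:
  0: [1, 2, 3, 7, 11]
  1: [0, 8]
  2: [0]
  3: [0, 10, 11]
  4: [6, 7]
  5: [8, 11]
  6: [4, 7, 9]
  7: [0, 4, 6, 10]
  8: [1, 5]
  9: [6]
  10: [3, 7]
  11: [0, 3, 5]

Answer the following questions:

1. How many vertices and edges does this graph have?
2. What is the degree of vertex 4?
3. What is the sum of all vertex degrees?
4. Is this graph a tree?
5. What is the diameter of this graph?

Count: 12 vertices, 15 edges.
Vertex 4 has neighbors [6, 7], degree = 2.
Handshaking lemma: 2 * 15 = 30.
A tree on 12 vertices has 11 edges. This graph has 15 edges (4 extra). Not a tree.
Diameter (longest shortest path) = 5.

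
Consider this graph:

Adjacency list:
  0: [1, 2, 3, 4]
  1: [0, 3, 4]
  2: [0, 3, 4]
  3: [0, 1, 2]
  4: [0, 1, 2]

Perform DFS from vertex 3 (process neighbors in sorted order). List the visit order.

DFS from vertex 3 (neighbors processed in ascending order):
Visit order: 3, 0, 1, 4, 2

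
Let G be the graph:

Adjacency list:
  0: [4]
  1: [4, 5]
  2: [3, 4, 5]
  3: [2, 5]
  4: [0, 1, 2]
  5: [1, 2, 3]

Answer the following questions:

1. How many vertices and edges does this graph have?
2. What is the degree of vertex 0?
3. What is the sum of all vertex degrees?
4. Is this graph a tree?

Count: 6 vertices, 7 edges.
Vertex 0 has neighbors [4], degree = 1.
Handshaking lemma: 2 * 7 = 14.
A tree on 6 vertices has 5 edges. This graph has 7 edges (2 extra). Not a tree.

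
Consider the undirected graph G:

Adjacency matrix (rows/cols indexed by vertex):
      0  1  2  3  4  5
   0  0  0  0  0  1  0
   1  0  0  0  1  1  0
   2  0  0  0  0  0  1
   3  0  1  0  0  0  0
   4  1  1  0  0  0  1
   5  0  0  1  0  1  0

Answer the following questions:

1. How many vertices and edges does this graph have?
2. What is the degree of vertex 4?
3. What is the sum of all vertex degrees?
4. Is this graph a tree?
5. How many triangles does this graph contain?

Count: 6 vertices, 5 edges.
Vertex 4 has neighbors [0, 1, 5], degree = 3.
Handshaking lemma: 2 * 5 = 10.
A graph is a tree iff it is connected and has exactly n-1 edges. This graph is connected (all 6 vertices in one component) and has 6-1 = 5 edges. It is a tree.
Number of triangles = 0.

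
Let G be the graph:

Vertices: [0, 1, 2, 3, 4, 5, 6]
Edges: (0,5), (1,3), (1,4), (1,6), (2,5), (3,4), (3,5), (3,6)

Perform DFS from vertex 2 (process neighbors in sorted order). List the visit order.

DFS from vertex 2 (neighbors processed in ascending order):
Visit order: 2, 5, 0, 3, 1, 4, 6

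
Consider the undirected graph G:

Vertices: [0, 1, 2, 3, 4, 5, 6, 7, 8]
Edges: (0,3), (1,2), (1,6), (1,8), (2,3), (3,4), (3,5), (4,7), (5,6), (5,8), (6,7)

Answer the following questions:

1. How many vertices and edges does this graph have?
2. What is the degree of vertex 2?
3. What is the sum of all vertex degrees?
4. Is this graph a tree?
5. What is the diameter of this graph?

Count: 9 vertices, 11 edges.
Vertex 2 has neighbors [1, 3], degree = 2.
Handshaking lemma: 2 * 11 = 22.
A tree on 9 vertices has 8 edges. This graph has 11 edges (3 extra). Not a tree.
Diameter (longest shortest path) = 3.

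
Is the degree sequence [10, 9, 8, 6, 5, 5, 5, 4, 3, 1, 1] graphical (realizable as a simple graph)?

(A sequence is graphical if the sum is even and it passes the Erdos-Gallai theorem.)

Sum of degrees = 57. Sum is odd, so the sequence is NOT graphical.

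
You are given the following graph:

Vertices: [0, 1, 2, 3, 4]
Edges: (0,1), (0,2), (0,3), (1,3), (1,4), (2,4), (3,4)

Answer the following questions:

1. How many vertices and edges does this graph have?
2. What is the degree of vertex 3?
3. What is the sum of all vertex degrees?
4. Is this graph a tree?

Count: 5 vertices, 7 edges.
Vertex 3 has neighbors [0, 1, 4], degree = 3.
Handshaking lemma: 2 * 7 = 14.
A tree on 5 vertices has 4 edges. This graph has 7 edges (3 extra). Not a tree.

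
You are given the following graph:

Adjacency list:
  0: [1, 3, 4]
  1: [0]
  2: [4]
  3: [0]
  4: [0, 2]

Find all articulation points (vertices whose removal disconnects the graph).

An articulation point is a vertex whose removal disconnects the graph.
Articulation points: [0, 4]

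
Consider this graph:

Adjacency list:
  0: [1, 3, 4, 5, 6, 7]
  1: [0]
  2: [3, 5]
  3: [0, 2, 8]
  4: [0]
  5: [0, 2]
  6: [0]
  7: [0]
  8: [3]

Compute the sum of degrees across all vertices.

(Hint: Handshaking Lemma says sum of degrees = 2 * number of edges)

Count edges: 9 edges.
By Handshaking Lemma: sum of degrees = 2 * 9 = 18.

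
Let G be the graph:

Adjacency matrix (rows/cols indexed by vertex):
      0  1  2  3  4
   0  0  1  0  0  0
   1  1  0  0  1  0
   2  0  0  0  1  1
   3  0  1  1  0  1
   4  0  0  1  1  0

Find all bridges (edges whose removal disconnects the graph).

A bridge is an edge whose removal increases the number of connected components.
Bridges found: (0,1), (1,3)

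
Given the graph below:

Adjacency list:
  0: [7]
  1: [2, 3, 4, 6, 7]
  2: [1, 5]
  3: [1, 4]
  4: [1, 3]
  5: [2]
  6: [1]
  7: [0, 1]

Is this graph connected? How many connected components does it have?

Checking connectivity: the graph has 1 connected component(s).
All vertices are reachable from each other. The graph IS connected.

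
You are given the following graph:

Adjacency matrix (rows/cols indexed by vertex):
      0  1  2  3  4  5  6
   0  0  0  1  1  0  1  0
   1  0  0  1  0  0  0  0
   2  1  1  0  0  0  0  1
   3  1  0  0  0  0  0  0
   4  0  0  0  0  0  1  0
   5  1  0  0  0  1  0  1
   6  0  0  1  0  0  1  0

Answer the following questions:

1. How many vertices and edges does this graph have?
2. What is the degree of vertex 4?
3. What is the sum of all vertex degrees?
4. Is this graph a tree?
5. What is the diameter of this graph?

Count: 7 vertices, 7 edges.
Vertex 4 has neighbors [5], degree = 1.
Handshaking lemma: 2 * 7 = 14.
A tree on 7 vertices has 6 edges. This graph has 7 edges (1 extra). Not a tree.
Diameter (longest shortest path) = 4.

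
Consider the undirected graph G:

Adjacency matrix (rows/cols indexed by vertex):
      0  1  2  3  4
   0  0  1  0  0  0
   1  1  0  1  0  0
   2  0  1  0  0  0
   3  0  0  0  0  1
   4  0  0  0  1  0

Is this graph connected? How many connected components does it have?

Checking connectivity: the graph has 2 connected component(s).
Components: [[0, 1, 2], [3, 4]]. The graph is NOT connected.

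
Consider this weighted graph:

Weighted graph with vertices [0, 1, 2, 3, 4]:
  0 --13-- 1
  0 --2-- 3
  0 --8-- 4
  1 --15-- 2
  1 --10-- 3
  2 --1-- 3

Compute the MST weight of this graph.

Applying Kruskal's algorithm (sort edges by weight, add if no cycle):
  Add (2,3) w=1
  Add (0,3) w=2
  Add (0,4) w=8
  Add (1,3) w=10
  Skip (0,1) w=13 (creates cycle)
  Skip (1,2) w=15 (creates cycle)
MST weight = 21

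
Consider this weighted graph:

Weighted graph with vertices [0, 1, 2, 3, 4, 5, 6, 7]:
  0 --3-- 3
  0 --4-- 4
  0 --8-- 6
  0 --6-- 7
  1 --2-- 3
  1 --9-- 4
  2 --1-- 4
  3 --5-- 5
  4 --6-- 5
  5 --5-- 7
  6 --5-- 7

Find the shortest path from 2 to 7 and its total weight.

Using Dijkstra's algorithm from vertex 2:
Shortest path: 2 -> 4 -> 0 -> 7
Total weight: 1 + 4 + 6 = 11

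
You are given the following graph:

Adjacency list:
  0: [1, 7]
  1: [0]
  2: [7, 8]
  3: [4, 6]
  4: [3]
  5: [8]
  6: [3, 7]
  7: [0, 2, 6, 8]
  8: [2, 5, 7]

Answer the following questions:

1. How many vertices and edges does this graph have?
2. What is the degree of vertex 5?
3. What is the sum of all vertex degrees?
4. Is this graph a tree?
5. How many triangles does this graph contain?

Count: 9 vertices, 9 edges.
Vertex 5 has neighbors [8], degree = 1.
Handshaking lemma: 2 * 9 = 18.
A tree on 9 vertices has 8 edges. This graph has 9 edges (1 extra). Not a tree.
Number of triangles = 1.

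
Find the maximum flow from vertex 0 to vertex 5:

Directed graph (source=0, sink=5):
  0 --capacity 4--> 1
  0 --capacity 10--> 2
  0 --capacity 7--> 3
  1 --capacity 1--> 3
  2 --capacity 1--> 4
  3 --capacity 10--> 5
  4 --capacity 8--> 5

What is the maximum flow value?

Computing max flow:
  Flow on (0->1): 1/4
  Flow on (0->2): 1/10
  Flow on (0->3): 7/7
  Flow on (1->3): 1/1
  Flow on (2->4): 1/1
  Flow on (3->5): 8/10
  Flow on (4->5): 1/8
Maximum flow = 9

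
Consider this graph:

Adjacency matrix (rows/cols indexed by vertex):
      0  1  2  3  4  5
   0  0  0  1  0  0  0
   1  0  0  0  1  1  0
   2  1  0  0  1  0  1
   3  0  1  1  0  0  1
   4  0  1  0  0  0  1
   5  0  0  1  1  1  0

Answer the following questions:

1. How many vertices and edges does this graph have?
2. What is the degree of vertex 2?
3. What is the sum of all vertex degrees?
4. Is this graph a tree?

Count: 6 vertices, 7 edges.
Vertex 2 has neighbors [0, 3, 5], degree = 3.
Handshaking lemma: 2 * 7 = 14.
A tree on 6 vertices has 5 edges. This graph has 7 edges (2 extra). Not a tree.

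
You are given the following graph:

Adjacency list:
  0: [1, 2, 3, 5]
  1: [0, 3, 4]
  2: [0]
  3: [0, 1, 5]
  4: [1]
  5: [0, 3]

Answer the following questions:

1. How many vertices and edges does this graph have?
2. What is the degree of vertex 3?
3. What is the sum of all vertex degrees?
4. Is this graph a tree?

Count: 6 vertices, 7 edges.
Vertex 3 has neighbors [0, 1, 5], degree = 3.
Handshaking lemma: 2 * 7 = 14.
A tree on 6 vertices has 5 edges. This graph has 7 edges (2 extra). Not a tree.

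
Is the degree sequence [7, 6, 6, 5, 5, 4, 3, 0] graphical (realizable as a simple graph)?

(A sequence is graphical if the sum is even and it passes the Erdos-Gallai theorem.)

Sum of degrees = 36. Sum is even but fails Erdos-Gallai. The sequence is NOT graphical.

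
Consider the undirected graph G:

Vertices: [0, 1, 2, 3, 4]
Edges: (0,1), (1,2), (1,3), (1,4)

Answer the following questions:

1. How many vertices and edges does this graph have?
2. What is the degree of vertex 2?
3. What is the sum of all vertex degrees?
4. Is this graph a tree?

Count: 5 vertices, 4 edges.
Vertex 2 has neighbors [1], degree = 1.
Handshaking lemma: 2 * 4 = 8.
A graph is a tree iff it is connected and has exactly n-1 edges. This graph is connected (all 5 vertices in one component) and has 5-1 = 4 edges. It is a tree.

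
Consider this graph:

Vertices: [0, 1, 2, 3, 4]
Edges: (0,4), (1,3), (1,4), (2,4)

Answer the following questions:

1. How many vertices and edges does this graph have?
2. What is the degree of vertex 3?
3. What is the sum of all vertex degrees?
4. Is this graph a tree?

Count: 5 vertices, 4 edges.
Vertex 3 has neighbors [1], degree = 1.
Handshaking lemma: 2 * 4 = 8.
A graph is a tree iff it is connected and has exactly n-1 edges. This graph is connected (all 5 vertices in one component) and has 5-1 = 4 edges. It is a tree.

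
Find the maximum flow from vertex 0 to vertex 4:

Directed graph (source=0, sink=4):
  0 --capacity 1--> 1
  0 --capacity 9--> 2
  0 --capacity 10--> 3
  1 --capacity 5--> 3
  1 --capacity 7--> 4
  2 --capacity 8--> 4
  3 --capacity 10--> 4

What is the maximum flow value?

Computing max flow:
  Flow on (0->1): 1/1
  Flow on (0->2): 8/9
  Flow on (0->3): 10/10
  Flow on (1->4): 1/7
  Flow on (2->4): 8/8
  Flow on (3->4): 10/10
Maximum flow = 19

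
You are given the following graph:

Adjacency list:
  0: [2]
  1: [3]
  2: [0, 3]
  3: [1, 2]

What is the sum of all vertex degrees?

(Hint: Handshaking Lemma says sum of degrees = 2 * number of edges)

Count edges: 3 edges.
By Handshaking Lemma: sum of degrees = 2 * 3 = 6.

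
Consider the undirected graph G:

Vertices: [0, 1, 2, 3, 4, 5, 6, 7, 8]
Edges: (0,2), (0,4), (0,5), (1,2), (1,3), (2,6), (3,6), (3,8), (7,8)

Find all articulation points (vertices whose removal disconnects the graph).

An articulation point is a vertex whose removal disconnects the graph.
Articulation points: [0, 2, 3, 8]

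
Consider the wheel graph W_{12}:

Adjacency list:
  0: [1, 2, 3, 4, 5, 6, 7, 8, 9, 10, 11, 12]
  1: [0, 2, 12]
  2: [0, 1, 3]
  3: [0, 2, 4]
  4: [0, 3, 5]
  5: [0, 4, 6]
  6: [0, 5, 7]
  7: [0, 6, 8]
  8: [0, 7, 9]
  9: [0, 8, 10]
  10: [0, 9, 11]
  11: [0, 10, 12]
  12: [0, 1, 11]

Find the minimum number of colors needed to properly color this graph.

W_{12} = C_{12} plus a hub adjacent to every cycle vertex.
The outer cycle needs 2 colors (even cycle); the hub is adjacent to all of them so needs a fresh color.
Chromatic number = 2 + 1 = 3.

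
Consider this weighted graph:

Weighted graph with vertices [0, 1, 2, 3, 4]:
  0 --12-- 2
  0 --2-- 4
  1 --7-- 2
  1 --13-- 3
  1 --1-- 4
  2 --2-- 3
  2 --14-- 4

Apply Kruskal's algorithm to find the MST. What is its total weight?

Applying Kruskal's algorithm (sort edges by weight, add if no cycle):
  Add (1,4) w=1
  Add (0,4) w=2
  Add (2,3) w=2
  Add (1,2) w=7
  Skip (0,2) w=12 (creates cycle)
  Skip (1,3) w=13 (creates cycle)
  Skip (2,4) w=14 (creates cycle)
MST weight = 12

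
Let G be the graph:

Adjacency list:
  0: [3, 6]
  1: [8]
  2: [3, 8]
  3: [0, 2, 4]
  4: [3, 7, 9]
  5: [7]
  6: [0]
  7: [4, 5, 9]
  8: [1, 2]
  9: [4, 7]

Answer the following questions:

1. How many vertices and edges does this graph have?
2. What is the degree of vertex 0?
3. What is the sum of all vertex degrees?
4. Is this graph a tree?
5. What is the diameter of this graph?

Count: 10 vertices, 10 edges.
Vertex 0 has neighbors [3, 6], degree = 2.
Handshaking lemma: 2 * 10 = 20.
A tree on 10 vertices has 9 edges. This graph has 10 edges (1 extra). Not a tree.
Diameter (longest shortest path) = 6.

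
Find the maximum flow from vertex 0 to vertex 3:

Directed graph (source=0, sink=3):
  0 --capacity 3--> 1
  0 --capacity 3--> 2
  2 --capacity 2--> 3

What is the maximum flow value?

Computing max flow:
  Flow on (0->2): 2/3
  Flow on (2->3): 2/2
Maximum flow = 2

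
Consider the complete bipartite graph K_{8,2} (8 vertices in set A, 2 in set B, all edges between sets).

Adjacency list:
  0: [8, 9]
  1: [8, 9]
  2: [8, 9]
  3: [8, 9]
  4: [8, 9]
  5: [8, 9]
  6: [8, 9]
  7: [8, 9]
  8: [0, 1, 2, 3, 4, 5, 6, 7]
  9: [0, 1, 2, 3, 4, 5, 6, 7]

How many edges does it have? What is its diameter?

K_{8,2} has 8 * 2 = 16 edges.
Any vertex reaches any opposite-side vertex in 1 step; same-side vertices reach in 2 steps via any opposite-side vertex.
Diameter = 2.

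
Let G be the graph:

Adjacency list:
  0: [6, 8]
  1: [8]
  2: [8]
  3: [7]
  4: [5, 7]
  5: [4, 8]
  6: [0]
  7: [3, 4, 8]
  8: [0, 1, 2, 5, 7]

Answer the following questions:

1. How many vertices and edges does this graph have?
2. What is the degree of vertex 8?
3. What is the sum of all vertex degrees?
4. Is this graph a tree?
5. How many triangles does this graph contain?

Count: 9 vertices, 9 edges.
Vertex 8 has neighbors [0, 1, 2, 5, 7], degree = 5.
Handshaking lemma: 2 * 9 = 18.
A tree on 9 vertices has 8 edges. This graph has 9 edges (1 extra). Not a tree.
Number of triangles = 0.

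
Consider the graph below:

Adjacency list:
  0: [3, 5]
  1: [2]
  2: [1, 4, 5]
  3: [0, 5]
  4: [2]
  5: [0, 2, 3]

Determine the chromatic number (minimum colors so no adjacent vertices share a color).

The graph has a maximum clique of size 3 (lower bound on chromatic number).
A valid 3-coloring: {0: 0, 1: 1, 2: 0, 3: 2, 4: 1, 5: 1}.
Chromatic number = 3.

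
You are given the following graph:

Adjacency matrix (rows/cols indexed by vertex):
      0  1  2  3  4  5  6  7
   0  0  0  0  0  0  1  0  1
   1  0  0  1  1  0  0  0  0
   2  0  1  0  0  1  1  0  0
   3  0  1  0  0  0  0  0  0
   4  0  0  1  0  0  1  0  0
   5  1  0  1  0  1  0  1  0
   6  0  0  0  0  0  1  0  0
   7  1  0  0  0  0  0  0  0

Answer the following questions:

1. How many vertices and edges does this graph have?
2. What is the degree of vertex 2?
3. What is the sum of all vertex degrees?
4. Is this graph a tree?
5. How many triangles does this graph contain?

Count: 8 vertices, 8 edges.
Vertex 2 has neighbors [1, 4, 5], degree = 3.
Handshaking lemma: 2 * 8 = 16.
A tree on 8 vertices has 7 edges. This graph has 8 edges (1 extra). Not a tree.
Number of triangles = 1.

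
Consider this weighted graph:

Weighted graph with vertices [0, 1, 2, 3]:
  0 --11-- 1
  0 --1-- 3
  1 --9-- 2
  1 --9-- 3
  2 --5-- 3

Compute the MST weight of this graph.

Applying Kruskal's algorithm (sort edges by weight, add if no cycle):
  Add (0,3) w=1
  Add (2,3) w=5
  Add (1,3) w=9
  Skip (1,2) w=9 (creates cycle)
  Skip (0,1) w=11 (creates cycle)
MST weight = 15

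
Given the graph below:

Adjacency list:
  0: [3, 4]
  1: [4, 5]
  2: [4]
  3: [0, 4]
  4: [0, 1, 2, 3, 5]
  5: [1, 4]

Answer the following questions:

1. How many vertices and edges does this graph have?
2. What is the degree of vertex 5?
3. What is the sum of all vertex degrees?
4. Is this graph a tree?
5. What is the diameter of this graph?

Count: 6 vertices, 7 edges.
Vertex 5 has neighbors [1, 4], degree = 2.
Handshaking lemma: 2 * 7 = 14.
A tree on 6 vertices has 5 edges. This graph has 7 edges (2 extra). Not a tree.
Diameter (longest shortest path) = 2.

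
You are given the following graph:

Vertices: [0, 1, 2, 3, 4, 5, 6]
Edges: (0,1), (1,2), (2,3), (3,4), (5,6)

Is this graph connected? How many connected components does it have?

Checking connectivity: the graph has 2 connected component(s).
Components: [[0, 1, 2, 3, 4], [5, 6]]. The graph is NOT connected.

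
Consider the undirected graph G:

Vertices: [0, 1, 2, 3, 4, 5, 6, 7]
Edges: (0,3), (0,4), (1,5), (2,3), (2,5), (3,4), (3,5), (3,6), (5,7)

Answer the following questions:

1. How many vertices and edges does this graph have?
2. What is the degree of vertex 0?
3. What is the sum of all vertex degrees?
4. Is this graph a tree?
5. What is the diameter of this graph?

Count: 8 vertices, 9 edges.
Vertex 0 has neighbors [3, 4], degree = 2.
Handshaking lemma: 2 * 9 = 18.
A tree on 8 vertices has 7 edges. This graph has 9 edges (2 extra). Not a tree.
Diameter (longest shortest path) = 3.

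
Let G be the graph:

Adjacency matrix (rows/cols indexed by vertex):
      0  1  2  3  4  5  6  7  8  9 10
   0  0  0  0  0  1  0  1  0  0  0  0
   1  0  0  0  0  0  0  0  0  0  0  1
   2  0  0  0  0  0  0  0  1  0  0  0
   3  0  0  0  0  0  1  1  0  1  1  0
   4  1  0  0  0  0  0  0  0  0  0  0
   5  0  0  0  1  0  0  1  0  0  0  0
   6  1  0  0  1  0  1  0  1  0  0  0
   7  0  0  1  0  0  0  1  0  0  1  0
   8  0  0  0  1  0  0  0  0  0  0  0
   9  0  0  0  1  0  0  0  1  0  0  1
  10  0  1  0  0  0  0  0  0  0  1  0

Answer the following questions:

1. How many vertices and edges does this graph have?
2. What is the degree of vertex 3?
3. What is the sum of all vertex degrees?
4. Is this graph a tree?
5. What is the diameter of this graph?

Count: 11 vertices, 12 edges.
Vertex 3 has neighbors [5, 6, 8, 9], degree = 4.
Handshaking lemma: 2 * 12 = 24.
A tree on 11 vertices has 10 edges. This graph has 12 edges (2 extra). Not a tree.
Diameter (longest shortest path) = 6.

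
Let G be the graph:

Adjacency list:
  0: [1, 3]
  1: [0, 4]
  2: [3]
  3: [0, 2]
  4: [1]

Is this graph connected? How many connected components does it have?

Checking connectivity: the graph has 1 connected component(s).
All vertices are reachable from each other. The graph IS connected.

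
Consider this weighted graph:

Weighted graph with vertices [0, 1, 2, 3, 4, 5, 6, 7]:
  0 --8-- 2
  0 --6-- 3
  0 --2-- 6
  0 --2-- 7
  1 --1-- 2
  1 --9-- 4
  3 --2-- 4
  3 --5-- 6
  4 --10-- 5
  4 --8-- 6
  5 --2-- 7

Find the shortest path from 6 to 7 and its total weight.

Using Dijkstra's algorithm from vertex 6:
Shortest path: 6 -> 0 -> 7
Total weight: 2 + 2 = 4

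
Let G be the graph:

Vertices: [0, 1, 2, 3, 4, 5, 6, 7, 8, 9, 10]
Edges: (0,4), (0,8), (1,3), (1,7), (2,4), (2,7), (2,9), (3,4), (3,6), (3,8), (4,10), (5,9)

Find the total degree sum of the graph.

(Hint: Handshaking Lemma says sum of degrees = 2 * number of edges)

Count edges: 12 edges.
By Handshaking Lemma: sum of degrees = 2 * 12 = 24.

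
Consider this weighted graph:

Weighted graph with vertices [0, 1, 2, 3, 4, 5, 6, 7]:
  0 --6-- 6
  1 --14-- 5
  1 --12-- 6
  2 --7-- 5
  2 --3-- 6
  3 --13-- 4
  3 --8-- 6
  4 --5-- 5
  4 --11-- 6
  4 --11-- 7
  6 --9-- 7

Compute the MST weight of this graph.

Applying Kruskal's algorithm (sort edges by weight, add if no cycle):
  Add (2,6) w=3
  Add (4,5) w=5
  Add (0,6) w=6
  Add (2,5) w=7
  Add (3,6) w=8
  Add (6,7) w=9
  Skip (4,6) w=11 (creates cycle)
  Skip (4,7) w=11 (creates cycle)
  Add (1,6) w=12
  Skip (3,4) w=13 (creates cycle)
  Skip (1,5) w=14 (creates cycle)
MST weight = 50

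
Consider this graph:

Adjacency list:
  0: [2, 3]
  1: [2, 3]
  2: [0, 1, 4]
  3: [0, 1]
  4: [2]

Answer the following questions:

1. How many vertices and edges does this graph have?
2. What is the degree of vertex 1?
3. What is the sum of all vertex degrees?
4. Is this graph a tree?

Count: 5 vertices, 5 edges.
Vertex 1 has neighbors [2, 3], degree = 2.
Handshaking lemma: 2 * 5 = 10.
A tree on 5 vertices has 4 edges. This graph has 5 edges (1 extra). Not a tree.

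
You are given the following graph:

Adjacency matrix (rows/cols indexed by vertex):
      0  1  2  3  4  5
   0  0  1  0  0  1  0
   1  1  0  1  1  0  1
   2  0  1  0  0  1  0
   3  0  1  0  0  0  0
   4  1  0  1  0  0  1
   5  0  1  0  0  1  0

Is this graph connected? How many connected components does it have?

Checking connectivity: the graph has 1 connected component(s).
All vertices are reachable from each other. The graph IS connected.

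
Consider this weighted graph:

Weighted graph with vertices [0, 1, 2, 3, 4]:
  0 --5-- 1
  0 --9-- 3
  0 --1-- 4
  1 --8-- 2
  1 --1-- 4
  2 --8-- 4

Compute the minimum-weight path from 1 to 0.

Using Dijkstra's algorithm from vertex 1:
Shortest path: 1 -> 4 -> 0
Total weight: 1 + 1 = 2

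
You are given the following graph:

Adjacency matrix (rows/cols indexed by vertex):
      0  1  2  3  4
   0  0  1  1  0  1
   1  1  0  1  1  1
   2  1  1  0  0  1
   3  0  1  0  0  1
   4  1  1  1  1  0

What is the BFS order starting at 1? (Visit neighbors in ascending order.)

BFS from vertex 1 (neighbors processed in ascending order):
Visit order: 1, 0, 2, 3, 4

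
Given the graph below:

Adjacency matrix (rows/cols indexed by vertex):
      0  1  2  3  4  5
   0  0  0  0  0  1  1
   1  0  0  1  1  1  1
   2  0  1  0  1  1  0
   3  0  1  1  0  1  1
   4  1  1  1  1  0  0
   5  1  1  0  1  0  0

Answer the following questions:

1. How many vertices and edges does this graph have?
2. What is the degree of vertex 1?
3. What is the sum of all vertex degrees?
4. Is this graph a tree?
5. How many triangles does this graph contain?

Count: 6 vertices, 10 edges.
Vertex 1 has neighbors [2, 3, 4, 5], degree = 4.
Handshaking lemma: 2 * 10 = 20.
A tree on 6 vertices has 5 edges. This graph has 10 edges (5 extra). Not a tree.
Number of triangles = 5.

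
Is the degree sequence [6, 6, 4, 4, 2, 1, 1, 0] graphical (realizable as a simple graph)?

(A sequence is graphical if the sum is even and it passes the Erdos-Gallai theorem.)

Sum of degrees = 24. Sum is even but fails Erdos-Gallai. The sequence is NOT graphical.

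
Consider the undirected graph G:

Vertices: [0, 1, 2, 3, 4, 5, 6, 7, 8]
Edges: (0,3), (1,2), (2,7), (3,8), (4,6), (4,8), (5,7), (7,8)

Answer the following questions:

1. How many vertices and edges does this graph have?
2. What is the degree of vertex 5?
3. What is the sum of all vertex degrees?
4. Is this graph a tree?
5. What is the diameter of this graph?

Count: 9 vertices, 8 edges.
Vertex 5 has neighbors [7], degree = 1.
Handshaking lemma: 2 * 8 = 16.
A graph is a tree iff it is connected and has exactly n-1 edges. This graph is connected (all 9 vertices in one component) and has 9-1 = 8 edges. It is a tree.
Diameter (longest shortest path) = 5.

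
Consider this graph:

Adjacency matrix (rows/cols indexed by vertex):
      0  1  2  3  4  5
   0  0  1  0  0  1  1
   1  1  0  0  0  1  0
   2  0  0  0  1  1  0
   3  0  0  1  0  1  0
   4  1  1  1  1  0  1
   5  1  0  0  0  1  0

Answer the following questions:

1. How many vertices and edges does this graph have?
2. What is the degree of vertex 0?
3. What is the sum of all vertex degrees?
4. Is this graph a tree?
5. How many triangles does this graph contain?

Count: 6 vertices, 8 edges.
Vertex 0 has neighbors [1, 4, 5], degree = 3.
Handshaking lemma: 2 * 8 = 16.
A tree on 6 vertices has 5 edges. This graph has 8 edges (3 extra). Not a tree.
Number of triangles = 3.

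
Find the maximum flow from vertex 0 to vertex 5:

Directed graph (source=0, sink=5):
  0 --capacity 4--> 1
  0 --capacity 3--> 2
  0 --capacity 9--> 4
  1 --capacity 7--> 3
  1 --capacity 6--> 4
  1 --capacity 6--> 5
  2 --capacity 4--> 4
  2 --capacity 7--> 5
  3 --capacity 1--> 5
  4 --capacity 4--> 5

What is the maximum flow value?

Computing max flow:
  Flow on (0->1): 4/4
  Flow on (0->2): 3/3
  Flow on (0->4): 4/9
  Flow on (1->5): 4/6
  Flow on (2->5): 3/7
  Flow on (4->5): 4/4
Maximum flow = 11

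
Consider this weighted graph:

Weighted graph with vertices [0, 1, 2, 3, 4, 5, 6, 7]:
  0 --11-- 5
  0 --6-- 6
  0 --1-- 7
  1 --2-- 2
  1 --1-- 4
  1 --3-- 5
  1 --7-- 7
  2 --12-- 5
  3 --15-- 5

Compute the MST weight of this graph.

Applying Kruskal's algorithm (sort edges by weight, add if no cycle):
  Add (0,7) w=1
  Add (1,4) w=1
  Add (1,2) w=2
  Add (1,5) w=3
  Add (0,6) w=6
  Add (1,7) w=7
  Skip (0,5) w=11 (creates cycle)
  Skip (2,5) w=12 (creates cycle)
  Add (3,5) w=15
MST weight = 35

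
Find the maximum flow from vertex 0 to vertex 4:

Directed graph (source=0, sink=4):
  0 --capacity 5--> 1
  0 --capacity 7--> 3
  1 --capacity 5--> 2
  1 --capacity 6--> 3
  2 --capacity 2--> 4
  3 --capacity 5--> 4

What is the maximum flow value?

Computing max flow:
  Flow on (0->1): 2/5
  Flow on (0->3): 5/7
  Flow on (1->2): 2/5
  Flow on (2->4): 2/2
  Flow on (3->4): 5/5
Maximum flow = 7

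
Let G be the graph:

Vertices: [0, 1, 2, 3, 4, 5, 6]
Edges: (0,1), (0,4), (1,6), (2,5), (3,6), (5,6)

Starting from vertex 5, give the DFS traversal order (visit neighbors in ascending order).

DFS from vertex 5 (neighbors processed in ascending order):
Visit order: 5, 2, 6, 1, 0, 4, 3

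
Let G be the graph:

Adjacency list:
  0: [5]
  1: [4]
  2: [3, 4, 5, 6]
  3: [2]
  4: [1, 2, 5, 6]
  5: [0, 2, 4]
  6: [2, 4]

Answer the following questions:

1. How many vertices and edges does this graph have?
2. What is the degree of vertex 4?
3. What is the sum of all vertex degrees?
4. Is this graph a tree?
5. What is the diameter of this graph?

Count: 7 vertices, 8 edges.
Vertex 4 has neighbors [1, 2, 5, 6], degree = 4.
Handshaking lemma: 2 * 8 = 16.
A tree on 7 vertices has 6 edges. This graph has 8 edges (2 extra). Not a tree.
Diameter (longest shortest path) = 3.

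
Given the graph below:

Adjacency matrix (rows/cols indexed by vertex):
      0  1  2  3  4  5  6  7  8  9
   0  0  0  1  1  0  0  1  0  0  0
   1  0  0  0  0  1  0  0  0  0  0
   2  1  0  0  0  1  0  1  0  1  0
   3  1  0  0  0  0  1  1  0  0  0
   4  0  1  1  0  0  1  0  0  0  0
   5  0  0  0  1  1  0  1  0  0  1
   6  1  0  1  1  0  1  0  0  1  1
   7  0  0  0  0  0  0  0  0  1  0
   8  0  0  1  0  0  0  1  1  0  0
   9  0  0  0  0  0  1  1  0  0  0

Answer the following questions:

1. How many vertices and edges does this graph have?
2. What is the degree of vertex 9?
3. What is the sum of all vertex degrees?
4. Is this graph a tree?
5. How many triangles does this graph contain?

Count: 10 vertices, 15 edges.
Vertex 9 has neighbors [5, 6], degree = 2.
Handshaking lemma: 2 * 15 = 30.
A tree on 10 vertices has 9 edges. This graph has 15 edges (6 extra). Not a tree.
Number of triangles = 5.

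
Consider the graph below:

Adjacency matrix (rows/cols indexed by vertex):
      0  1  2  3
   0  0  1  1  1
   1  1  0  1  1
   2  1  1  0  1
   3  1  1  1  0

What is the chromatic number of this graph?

The graph has a maximum clique of size 4 (lower bound on chromatic number).
A valid 4-coloring: {0: 0, 1: 1, 2: 2, 3: 3}.
Chromatic number = 4.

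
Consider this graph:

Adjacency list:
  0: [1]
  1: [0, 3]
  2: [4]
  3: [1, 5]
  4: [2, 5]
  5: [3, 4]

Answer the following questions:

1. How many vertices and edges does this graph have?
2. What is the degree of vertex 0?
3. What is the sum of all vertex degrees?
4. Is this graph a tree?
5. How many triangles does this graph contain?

Count: 6 vertices, 5 edges.
Vertex 0 has neighbors [1], degree = 1.
Handshaking lemma: 2 * 5 = 10.
A graph is a tree iff it is connected and has exactly n-1 edges. This graph is connected (all 6 vertices in one component) and has 6-1 = 5 edges. It is a tree.
Number of triangles = 0.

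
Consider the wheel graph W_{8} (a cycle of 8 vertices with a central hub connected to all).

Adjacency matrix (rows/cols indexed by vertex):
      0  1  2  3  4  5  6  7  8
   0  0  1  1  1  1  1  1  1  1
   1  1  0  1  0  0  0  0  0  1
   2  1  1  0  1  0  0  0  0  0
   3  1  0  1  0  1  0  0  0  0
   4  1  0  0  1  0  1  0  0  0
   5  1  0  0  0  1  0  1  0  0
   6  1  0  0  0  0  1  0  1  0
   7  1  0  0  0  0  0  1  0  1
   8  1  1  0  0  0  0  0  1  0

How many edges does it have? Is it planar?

Wheel graph W_{8}: 8 cycle edges + 8 spoke edges = 16 edges.
Total vertices: 9.
The graph is planar.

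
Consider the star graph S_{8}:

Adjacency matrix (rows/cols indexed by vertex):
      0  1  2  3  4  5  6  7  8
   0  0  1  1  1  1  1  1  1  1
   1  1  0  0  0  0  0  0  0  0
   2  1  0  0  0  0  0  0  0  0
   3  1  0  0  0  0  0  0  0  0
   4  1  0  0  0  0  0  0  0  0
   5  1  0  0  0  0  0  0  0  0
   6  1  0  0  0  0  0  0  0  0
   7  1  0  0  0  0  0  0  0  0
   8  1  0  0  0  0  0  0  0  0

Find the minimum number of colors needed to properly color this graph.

S_{8} has one hub adjacent to 8 leaves; leaves are pairwise non-adjacent.
Color the hub 0 and every leaf 1.
Chromatic number = 2.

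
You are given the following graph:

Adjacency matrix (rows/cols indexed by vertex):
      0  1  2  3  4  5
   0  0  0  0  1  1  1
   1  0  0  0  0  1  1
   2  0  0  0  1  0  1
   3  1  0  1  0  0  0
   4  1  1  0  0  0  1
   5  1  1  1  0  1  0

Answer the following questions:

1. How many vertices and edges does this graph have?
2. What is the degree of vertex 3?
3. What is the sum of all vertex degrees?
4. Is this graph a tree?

Count: 6 vertices, 8 edges.
Vertex 3 has neighbors [0, 2], degree = 2.
Handshaking lemma: 2 * 8 = 16.
A tree on 6 vertices has 5 edges. This graph has 8 edges (3 extra). Not a tree.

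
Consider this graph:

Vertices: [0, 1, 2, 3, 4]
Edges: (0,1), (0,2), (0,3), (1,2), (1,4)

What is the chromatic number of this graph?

The graph has a maximum clique of size 3 (lower bound on chromatic number).
A valid 3-coloring: {0: 0, 1: 1, 2: 2, 3: 1, 4: 0}.
Chromatic number = 3.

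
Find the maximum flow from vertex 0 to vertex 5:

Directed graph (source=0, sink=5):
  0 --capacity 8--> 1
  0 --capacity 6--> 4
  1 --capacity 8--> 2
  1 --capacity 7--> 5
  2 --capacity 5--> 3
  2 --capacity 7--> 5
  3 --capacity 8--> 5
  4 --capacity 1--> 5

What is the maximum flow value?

Computing max flow:
  Flow on (0->1): 8/8
  Flow on (0->4): 1/6
  Flow on (1->2): 1/8
  Flow on (1->5): 7/7
  Flow on (2->5): 1/7
  Flow on (4->5): 1/1
Maximum flow = 9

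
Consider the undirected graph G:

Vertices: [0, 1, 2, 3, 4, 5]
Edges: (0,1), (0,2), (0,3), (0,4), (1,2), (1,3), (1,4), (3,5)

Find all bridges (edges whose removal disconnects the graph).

A bridge is an edge whose removal increases the number of connected components.
Bridges found: (3,5)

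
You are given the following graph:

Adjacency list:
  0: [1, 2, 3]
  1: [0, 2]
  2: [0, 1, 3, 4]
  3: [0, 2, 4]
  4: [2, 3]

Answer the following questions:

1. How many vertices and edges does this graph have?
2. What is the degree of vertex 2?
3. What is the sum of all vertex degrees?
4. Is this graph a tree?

Count: 5 vertices, 7 edges.
Vertex 2 has neighbors [0, 1, 3, 4], degree = 4.
Handshaking lemma: 2 * 7 = 14.
A tree on 5 vertices has 4 edges. This graph has 7 edges (3 extra). Not a tree.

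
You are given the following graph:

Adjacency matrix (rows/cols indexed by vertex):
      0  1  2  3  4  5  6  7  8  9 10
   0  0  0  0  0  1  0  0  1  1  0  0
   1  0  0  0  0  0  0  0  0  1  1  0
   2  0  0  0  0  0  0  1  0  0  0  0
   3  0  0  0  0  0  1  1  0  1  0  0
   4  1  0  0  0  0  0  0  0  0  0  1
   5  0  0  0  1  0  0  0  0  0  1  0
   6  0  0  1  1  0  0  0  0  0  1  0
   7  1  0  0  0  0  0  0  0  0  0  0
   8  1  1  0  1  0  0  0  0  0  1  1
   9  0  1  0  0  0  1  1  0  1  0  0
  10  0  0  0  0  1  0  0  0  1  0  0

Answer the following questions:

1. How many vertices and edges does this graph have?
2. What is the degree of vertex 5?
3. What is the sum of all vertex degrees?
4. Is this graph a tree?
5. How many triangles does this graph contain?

Count: 11 vertices, 14 edges.
Vertex 5 has neighbors [3, 9], degree = 2.
Handshaking lemma: 2 * 14 = 28.
A tree on 11 vertices has 10 edges. This graph has 14 edges (4 extra). Not a tree.
Number of triangles = 1.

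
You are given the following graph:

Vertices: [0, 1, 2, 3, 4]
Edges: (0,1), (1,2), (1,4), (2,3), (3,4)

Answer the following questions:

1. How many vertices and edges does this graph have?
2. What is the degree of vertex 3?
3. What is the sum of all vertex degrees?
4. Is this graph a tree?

Count: 5 vertices, 5 edges.
Vertex 3 has neighbors [2, 4], degree = 2.
Handshaking lemma: 2 * 5 = 10.
A tree on 5 vertices has 4 edges. This graph has 5 edges (1 extra). Not a tree.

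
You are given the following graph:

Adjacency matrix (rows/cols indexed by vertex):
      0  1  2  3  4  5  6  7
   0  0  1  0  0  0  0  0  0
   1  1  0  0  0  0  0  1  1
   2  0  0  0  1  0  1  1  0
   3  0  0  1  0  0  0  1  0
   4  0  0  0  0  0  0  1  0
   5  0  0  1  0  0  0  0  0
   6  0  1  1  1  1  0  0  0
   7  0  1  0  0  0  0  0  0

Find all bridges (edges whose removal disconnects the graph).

A bridge is an edge whose removal increases the number of connected components.
Bridges found: (0,1), (1,6), (1,7), (2,5), (4,6)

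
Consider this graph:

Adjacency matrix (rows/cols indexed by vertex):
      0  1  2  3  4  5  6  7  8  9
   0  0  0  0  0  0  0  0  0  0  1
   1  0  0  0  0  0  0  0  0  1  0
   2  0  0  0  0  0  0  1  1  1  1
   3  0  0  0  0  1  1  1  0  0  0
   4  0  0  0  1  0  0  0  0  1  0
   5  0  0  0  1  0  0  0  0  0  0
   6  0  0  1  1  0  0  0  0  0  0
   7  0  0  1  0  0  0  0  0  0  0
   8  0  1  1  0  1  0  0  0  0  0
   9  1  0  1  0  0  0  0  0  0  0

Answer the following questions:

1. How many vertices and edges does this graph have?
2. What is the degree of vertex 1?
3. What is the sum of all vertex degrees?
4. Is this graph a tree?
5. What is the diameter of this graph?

Count: 10 vertices, 10 edges.
Vertex 1 has neighbors [8], degree = 1.
Handshaking lemma: 2 * 10 = 20.
A tree on 10 vertices has 9 edges. This graph has 10 edges (1 extra). Not a tree.
Diameter (longest shortest path) = 5.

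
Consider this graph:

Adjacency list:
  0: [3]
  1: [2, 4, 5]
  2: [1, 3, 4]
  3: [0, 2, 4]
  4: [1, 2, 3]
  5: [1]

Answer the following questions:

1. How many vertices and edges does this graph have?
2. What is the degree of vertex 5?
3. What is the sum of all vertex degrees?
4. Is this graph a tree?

Count: 6 vertices, 7 edges.
Vertex 5 has neighbors [1], degree = 1.
Handshaking lemma: 2 * 7 = 14.
A tree on 6 vertices has 5 edges. This graph has 7 edges (2 extra). Not a tree.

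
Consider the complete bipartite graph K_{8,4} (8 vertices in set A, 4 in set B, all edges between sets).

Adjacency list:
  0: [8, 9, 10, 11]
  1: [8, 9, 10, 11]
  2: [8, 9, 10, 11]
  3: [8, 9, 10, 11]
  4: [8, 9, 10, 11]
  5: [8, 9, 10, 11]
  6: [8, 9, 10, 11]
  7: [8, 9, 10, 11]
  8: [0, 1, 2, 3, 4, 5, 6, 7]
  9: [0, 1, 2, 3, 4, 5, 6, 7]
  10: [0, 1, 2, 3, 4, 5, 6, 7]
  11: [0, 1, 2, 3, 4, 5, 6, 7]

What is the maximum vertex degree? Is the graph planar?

Set-A vertices have degree 4; set-B vertices have degree 8. Maximum degree = max(8,4) = 8.
K_{8,4} contains K_{3,3} as a subgraph (since both sides have >= 3 vertices); by Kuratowski's theorem it is not planar.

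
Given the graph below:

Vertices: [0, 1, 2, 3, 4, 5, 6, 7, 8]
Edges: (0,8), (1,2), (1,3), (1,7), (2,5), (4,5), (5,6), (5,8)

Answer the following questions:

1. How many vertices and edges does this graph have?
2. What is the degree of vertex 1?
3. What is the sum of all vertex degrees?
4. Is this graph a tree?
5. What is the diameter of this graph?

Count: 9 vertices, 8 edges.
Vertex 1 has neighbors [2, 3, 7], degree = 3.
Handshaking lemma: 2 * 8 = 16.
A graph is a tree iff it is connected and has exactly n-1 edges. This graph is connected (all 9 vertices in one component) and has 9-1 = 8 edges. It is a tree.
Diameter (longest shortest path) = 5.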